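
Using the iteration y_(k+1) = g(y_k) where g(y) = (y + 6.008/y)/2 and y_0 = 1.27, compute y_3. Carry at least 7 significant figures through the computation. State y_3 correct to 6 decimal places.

y_1 = g(1.270000) = 3.000354
y_2 = g(3.000354) = 2.501392
y_3 = g(2.501392) = 2.451627

2.451627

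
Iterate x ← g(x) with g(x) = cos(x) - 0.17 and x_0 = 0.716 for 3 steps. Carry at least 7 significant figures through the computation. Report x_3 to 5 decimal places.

x_1 = g(0.716000) = 0.584437
x_2 = g(0.584437) = 0.664023
x_3 = g(0.664023) = 0.617519

0.61752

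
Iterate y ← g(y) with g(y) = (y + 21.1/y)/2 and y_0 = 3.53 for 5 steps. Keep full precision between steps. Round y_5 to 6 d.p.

y_1 = g(3.530000) = 4.753669
y_2 = g(4.753669) = 4.596173
y_3 = g(4.596173) = 4.593474
y_4 = g(4.593474) = 4.593474
y_5 = g(4.593474) = 4.593474

4.593474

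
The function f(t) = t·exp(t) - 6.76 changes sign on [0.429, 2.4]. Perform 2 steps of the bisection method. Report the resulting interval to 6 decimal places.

[1.414500, 1.907250]

f(0.429000) = -6.101176, f(2.400000) = 19.695623 (opposite signs)
step 1: m = 1.414500, f(m) = -0.940141 < 0 → root in [1.414500, 2.400000]
step 2: m = 1.907250, f(m) = 6.084458 > 0 → root in [1.414500, 1.907250]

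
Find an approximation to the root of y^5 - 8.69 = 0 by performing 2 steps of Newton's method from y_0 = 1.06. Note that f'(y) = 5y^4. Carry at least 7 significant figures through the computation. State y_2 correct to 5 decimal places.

1.85068

Newton update: y ← y − f(y)/f'(y).
y_0 = 1.060000: f = -7.351774, f' = 6.312385 → y_1 = 1.060000 - (-7.351774)/(6.312385) = 2.224659
y_1 = 2.224659: f = 45.800030, f' = 122.468286 → y_2 = 2.224659 - (45.800030)/(122.468286) = 1.850684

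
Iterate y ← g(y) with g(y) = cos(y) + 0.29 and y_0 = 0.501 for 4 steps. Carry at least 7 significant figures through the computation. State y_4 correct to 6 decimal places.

0.773806

y_1 = g(0.501000) = 1.167103
y_2 = g(1.167103) = 0.682818
y_3 = g(0.682818) = 1.065798
y_4 = g(1.065798) = 0.773806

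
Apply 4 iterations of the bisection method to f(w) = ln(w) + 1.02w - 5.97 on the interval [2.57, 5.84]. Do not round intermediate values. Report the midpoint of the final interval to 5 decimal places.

4.30719

f(2.570000) = -2.404694, f(5.840000) = 1.751531 (opposite signs)
step 1: m = 4.205000, f(m) = -0.244626 < 0 → root in [4.205000, 5.840000]
step 2: m = 5.022500, f(m) = 0.766878 > 0 → root in [4.205000, 5.022500]
step 3: m = 4.613750, f(m) = 0.265066 > 0 → root in [4.205000, 4.613750]
step 4: m = 4.409375, f(m) = 0.011295 > 0 → root in [4.205000, 4.409375]
Midpoint of [4.205000, 4.409375] = 4.307187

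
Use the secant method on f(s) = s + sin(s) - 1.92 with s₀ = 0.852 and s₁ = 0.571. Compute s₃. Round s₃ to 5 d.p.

1.04953

f(s_0) = -0.315401, f(s_1) = -0.808526
s_2 = 0.571000 - (-0.808526)·(0.571000 - 0.852000)/(-0.808526 - (-0.315401)) = 1.031727; f(s_2) = -0.030087
s_3 = 1.031727 - (-0.030087)·(1.031727 - 0.571000)/(-0.030087 - (-0.808526)) = 1.049534; f(s_3) = -0.003275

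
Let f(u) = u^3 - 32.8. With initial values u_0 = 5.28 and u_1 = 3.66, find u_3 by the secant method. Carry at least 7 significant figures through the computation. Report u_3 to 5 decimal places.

3.22515

f(u_0) = 114.397952, f(u_1) = 16.227896
u_2 = 3.660000 - (16.227896)·(3.660000 - 5.280000)/(16.227896 - (114.397952)) = 3.392208; f(u_2) = 6.234380
u_3 = 3.392208 - (6.234380)·(3.392208 - 3.660000)/(6.234380 - (16.227896)) = 3.225147; f(u_3) = 0.746615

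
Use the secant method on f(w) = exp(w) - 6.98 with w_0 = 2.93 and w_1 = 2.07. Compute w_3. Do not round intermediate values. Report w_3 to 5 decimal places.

f(w_0) = 11.747630, f(w_1) = 0.944823
w_2 = 2.070000 - (0.944823)·(2.070000 - 2.930000)/(0.944823 - (11.747630)) = 1.994784; f(w_2) = 0.370612
w_3 = 1.994784 - (0.370612)·(1.994784 - 2.070000)/(0.370612 - (0.944823)) = 1.946237; f(w_3) = 0.022287

1.94624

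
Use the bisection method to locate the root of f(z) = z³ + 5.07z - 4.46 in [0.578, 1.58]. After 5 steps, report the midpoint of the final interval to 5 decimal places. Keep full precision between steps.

f(0.578000) = -1.336439, f(1.580000) = 7.494912 (opposite signs)
step 1: m = 1.079000, f(m) = 2.266746 > 0 → root in [0.578000, 1.079000]
step 2: m = 0.828500, f(m) = 0.309188 > 0 → root in [0.578000, 0.828500]
step 3: m = 0.703250, f(m) = -0.546723 < 0 → root in [0.703250, 0.828500]
step 4: m = 0.765875, f(m) = -0.127779 < 0 → root in [0.765875, 0.828500]
step 5: m = 0.797187, f(m) = 0.088360 > 0 → root in [0.765875, 0.797187]
Midpoint of [0.765875, 0.797187] = 0.781531

0.78153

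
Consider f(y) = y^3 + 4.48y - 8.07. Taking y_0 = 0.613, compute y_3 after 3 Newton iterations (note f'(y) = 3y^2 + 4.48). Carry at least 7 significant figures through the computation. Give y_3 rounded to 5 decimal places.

1.30525

y_0 = 0.613000: f = -5.093414, f' = 5.607307 → y_1 = 0.613000 - (-5.093414)/(5.607307) = 1.521353
y_1 = 1.521353: f = 2.266855, f' = 11.423544 → y_2 = 1.521353 - (2.266855)/(11.423544) = 1.322916
y_2 = 1.322916: f = 0.171906, f' = 9.730319 → y_3 = 1.322916 - (0.171906)/(9.730319) = 1.305249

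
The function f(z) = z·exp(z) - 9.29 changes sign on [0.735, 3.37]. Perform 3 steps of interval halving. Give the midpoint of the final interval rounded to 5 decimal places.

1.55844

f(0.735000) = -7.757171, f(3.370000) = 88.704636 (opposite signs)
step 1: m = 2.052500, f(m) = 6.693526 > 0 → root in [0.735000, 2.052500]
step 2: m = 1.393750, f(m) = -3.673279 < 0 → root in [1.393750, 2.052500]
step 3: m = 1.723125, f(m) = 0.362959 > 0 → root in [1.393750, 1.723125]
Midpoint of [1.393750, 1.723125] = 1.558438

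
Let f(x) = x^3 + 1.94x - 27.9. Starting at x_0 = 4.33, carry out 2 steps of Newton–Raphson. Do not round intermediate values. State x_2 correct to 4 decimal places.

Newton update: x ← x − f(x)/f'(x).
f'(x) = 3x^2 + 1.94
x_0 = 4.330000: f = 61.682937, f' = 58.186700 → x_1 = 4.330000 - (61.682937)/(58.186700) = 3.269913
x_1 = 3.269913: f = 13.406639, f' = 34.017002 → x_2 = 3.269913 - (13.406639)/(34.017002) = 2.875798

2.8758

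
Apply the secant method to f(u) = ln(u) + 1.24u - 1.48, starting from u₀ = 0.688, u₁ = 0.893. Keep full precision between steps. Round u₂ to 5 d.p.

1.08640

f(u_0) = -1.000846, f(u_1) = -0.485849
u_2 = 0.893000 - (-0.485849)·(0.893000 - 0.688000)/(-0.485849 - (-1.000846)) = 1.086397; f(u_2) = -0.050001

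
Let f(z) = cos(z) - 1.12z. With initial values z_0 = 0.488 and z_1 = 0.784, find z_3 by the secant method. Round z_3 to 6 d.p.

0.689027

f(z_0) = 0.336712, f(z_1) = -0.169985
z_2 = 0.784000 - (-0.169985)·(0.784000 - 0.488000)/(-0.169985 - (0.336712)) = 0.684699; f(z_2) = 0.007747
z_3 = 0.684699 - (0.007747)·(0.684699 - 0.784000)/(0.007747 - (-0.169985)) = 0.689027; f(z_3) = 0.000155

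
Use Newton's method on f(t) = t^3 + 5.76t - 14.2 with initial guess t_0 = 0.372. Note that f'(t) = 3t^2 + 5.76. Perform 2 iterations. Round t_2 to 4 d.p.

1.7869

t_0 = 0.372000: f = -12.005801, f' = 6.175152 → t_1 = 0.372000 - (-12.005801)/(6.175152) = 2.316211
t_1 = 2.316211: f = 11.567471, f' = 21.854506 → t_2 = 2.316211 - (11.567471)/(21.854506) = 1.786917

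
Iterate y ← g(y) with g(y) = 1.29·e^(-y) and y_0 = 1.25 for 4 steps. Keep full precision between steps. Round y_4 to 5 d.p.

0.76006

y_1 = g(1.250000) = 0.369591
y_2 = g(0.369591) = 0.891412
y_3 = g(0.891412) = 0.528999
y_4 = g(0.528999) = 0.760061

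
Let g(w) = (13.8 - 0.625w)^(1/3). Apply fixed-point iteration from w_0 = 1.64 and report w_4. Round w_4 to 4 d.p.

w_1 = g(1.640000) = 2.337690
w_2 = g(2.337690) = 2.310784
w_3 = g(2.310784) = 2.311833
w_4 = g(2.311833) = 2.311792

2.3118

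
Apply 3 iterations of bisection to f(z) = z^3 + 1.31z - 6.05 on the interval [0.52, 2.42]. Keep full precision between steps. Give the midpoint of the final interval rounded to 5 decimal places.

1.58875

f(0.520000) = -5.228192, f(2.420000) = 11.292688 (opposite signs)
step 1: m = 1.470000, f(m) = -0.947777 < 0 → root in [1.470000, 2.420000]
step 2: m = 1.945000, f(m) = 3.855934 > 0 → root in [1.470000, 1.945000]
step 3: m = 1.707500, f(m) = 1.165137 > 0 → root in [1.470000, 1.707500]
Midpoint of [1.470000, 1.707500] = 1.588750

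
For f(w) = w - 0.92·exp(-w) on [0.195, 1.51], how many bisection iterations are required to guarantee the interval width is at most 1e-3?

Initial width b − a = 1.51 − 0.195 = 1.315000.
After n steps the width is (b−a)/2^n; need (b−a)/2^n ≤ 1e-3.
So n ≥ log₂(1.315000/1e-3) = log₂(1315.0000) ≈ 10.3608.
Hence n = 11.

11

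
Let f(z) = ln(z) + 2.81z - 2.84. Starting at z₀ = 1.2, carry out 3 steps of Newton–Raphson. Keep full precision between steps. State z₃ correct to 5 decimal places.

Newton update: z ← z − f(z)/f'(z).
f'(z) = 1/z + 2.81
z_0 = 1.200000: f = 0.714322, f' = 3.643333 → z_1 = 1.200000 - (0.714322)/(3.643333) = 1.003937
z_1 = 1.003937: f = -0.015006, f' = 3.806078 → z_2 = 1.003937 - (-0.015006)/(3.806078) = 1.007880
z_2 = 1.007880: f = -0.000008, f' = 3.802182 → z_3 = 1.007880 - (-0.000008)/(3.802182) = 1.007882

1.00788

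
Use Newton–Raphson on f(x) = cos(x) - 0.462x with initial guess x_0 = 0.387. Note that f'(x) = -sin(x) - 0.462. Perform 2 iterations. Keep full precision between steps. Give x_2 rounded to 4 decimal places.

x_0 = 0.387000: f = 0.747251, f' = -0.839412 → x_1 = 0.387000 - (0.747251)/(-0.839412) = 1.277208
x_1 = 1.277208: f = -0.300682, f' = -1.419212 → x_2 = 1.277208 - (-0.300682)/(-1.419212) = 1.065343

1.0653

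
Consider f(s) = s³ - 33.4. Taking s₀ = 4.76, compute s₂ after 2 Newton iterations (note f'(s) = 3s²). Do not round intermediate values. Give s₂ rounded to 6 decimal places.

s_0 = 4.760000: f = 74.450176, f' = 67.972800 → s_1 = 4.760000 - (74.450176)/(67.972800) = 3.664706
s_1 = 3.664706: f = 15.817273, f' = 40.290218 → s_2 = 3.664706 - (15.817273)/(40.290218) = 3.272123

3.272123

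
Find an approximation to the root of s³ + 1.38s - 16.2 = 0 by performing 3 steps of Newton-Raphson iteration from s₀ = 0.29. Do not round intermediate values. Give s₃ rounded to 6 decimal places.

4.514876

Newton update: s ← s − f(s)/f'(s).
f'(s) = 3s² + 1.38
s_0 = 0.290000: f = -15.775411, f' = 1.632300 → s_1 = 0.290000 - (-15.775411)/(1.632300) = 9.954529
s_1 = 9.954529: f = 983.957942, f' = 298.657954 → s_2 = 9.954529 - (983.957942)/(298.657954) = 6.659931
s_2 = 6.659931: f = 288.389826, f' = 134.444045 → s_3 = 6.659931 - (288.389826)/(134.444045) = 4.514876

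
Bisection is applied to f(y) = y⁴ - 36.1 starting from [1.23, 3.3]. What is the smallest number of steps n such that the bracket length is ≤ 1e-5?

18

Initial width b − a = 3.3 − 1.23 = 2.070000.
After n steps the width is (b−a)/2^n; need (b−a)/2^n ≤ 1e-5.
So n ≥ log₂(2.070000/1e-5) = log₂(207000.0000) ≈ 17.6593.
Hence n = 18.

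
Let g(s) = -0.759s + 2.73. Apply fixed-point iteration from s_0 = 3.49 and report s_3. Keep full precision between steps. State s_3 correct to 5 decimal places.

s_1 = g(3.490000) = 0.081090
s_2 = g(0.081090) = 2.668453
s_3 = g(2.668453) = 0.704644

0.70464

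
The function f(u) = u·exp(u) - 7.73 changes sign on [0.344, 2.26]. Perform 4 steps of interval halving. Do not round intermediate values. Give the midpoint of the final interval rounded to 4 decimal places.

f(0.344000) = -7.244761, f(2.260000) = 13.927782 (opposite signs)
step 1: m = 1.302000, f(m) = -2.943011 < 0 → root in [1.302000, 2.260000]
step 2: m = 1.781000, f(m) = 2.841641 > 0 → root in [1.302000, 1.781000]
step 3: m = 1.541500, f(m) = -0.528740 < 0 → root in [1.541500, 1.781000]
step 4: m = 1.661250, f(m) = 1.017958 > 0 → root in [1.541500, 1.661250]
Midpoint of [1.541500, 1.661250] = 1.601375

1.6014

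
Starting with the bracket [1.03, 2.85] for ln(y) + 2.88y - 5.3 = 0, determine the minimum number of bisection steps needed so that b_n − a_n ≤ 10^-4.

15

Initial width b − a = 2.85 − 1.03 = 1.820000.
After n steps the width is (b−a)/2^n; need (b−a)/2^n ≤ 10^-4.
So n ≥ log₂(1.820000/10^-4) = log₂(18200.0000) ≈ 14.1517.
Hence n = 15.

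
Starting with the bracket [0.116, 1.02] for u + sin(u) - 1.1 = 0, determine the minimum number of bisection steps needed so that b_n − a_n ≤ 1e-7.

24

Initial width b − a = 1.02 − 0.116 = 0.904000.
After n steps the width is (b−a)/2^n; need (b−a)/2^n ≤ 1e-7.
So n ≥ log₂(0.904000/1e-7) = log₂(9040000.0000) ≈ 23.1079.
Hence n = 24.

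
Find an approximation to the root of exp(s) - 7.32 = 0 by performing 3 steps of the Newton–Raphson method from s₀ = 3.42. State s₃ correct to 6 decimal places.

2.006070

Newton update: s ← s − f(s)/f'(s).
f'(s) = exp(s)
s_0 = 3.420000: f = 23.249415, f' = 30.569415 → s_1 = 3.420000 - (23.249415)/(30.569415) = 2.659455
s_1 = 2.659455: f = 6.968500, f' = 14.288500 → s_2 = 2.659455 - (6.968500)/(14.288500) = 2.171755
s_2 = 2.171755: f = 1.453669, f' = 8.773669 → s_3 = 2.171755 - (1.453669)/(8.773669) = 2.006070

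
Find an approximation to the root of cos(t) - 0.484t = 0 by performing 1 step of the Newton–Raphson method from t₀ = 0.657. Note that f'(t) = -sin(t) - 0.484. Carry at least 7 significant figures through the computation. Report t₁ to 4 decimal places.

t_0 = 0.657000: f = 0.473840, f' = -1.094744 → t_1 = 0.657000 - (0.473840)/(-1.094744) = 1.089832

1.0898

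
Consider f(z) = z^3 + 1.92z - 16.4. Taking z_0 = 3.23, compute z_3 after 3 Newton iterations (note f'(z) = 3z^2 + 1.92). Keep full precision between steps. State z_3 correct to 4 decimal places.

Newton update: z ← z − f(z)/f'(z).
z_0 = 3.230000: f = 23.499867, f' = 33.218700 → z_1 = 3.230000 - (23.499867)/(33.218700) = 2.522571
z_1 = 2.522571: f = 4.495378, f' = 21.010096 → z_2 = 2.522571 - (4.495378)/(21.010096) = 2.308608
z_2 = 2.308608: f = 0.336655, f' = 17.909018 → z_3 = 2.308608 - (0.336655)/(17.909018) = 2.289810

2.2898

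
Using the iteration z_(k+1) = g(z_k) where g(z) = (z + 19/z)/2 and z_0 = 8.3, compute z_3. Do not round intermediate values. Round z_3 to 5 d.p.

z_1 = g(8.300000) = 5.294578
z_2 = g(5.294578) = 4.441577
z_3 = g(4.441577) = 4.359668

4.35967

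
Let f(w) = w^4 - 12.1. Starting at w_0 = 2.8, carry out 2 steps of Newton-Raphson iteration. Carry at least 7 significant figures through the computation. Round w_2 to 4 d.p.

1.9483

f'(w) = 4w^3
w_0 = 2.800000: f = 49.365600, f' = 87.808000 → w_1 = 2.800000 - (49.365600)/(87.808000) = 2.237801
w_1 = 2.237801: f = 12.977578, f' = 44.825401 → w_2 = 2.237801 - (12.977578)/(44.825401) = 1.948287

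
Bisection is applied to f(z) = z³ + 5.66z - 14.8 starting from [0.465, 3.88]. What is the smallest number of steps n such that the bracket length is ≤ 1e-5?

19

Initial width b − a = 3.88 − 0.465 = 3.415000.
After n steps the width is (b−a)/2^n; need (b−a)/2^n ≤ 1e-5.
So n ≥ log₂(3.415000/1e-5) = log₂(341500.0000) ≈ 18.3815.
Hence n = 19.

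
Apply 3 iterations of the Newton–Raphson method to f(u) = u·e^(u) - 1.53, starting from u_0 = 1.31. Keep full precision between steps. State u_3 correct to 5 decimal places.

0.73469

Newton update: u ← u − f(u)/f'(u).
f'(u) = (u + 1)·e^(u)
u_0 = 1.310000: f = 3.325088, f' = 8.561261 → u_1 = 1.310000 - (3.325088)/(8.561261) = 0.921612
u_1 = 0.921612: f = 0.786325, f' = 4.829665 → u_2 = 0.921612 - (0.786325)/(4.829665) = 0.758801
u_2 = 0.758801: f = 0.090582, f' = 3.756295 → u_3 = 0.758801 - (0.090582)/(3.756295) = 0.734686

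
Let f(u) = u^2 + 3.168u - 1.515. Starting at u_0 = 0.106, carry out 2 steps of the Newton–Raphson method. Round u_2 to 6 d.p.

Newton update: u ← u − f(u)/f'(u).
f'(u) = 2u + 3.168
u_0 = 0.106000: f = -1.167956, f' = 3.380000 → u_1 = 0.106000 - (-1.167956)/(3.380000) = 0.451549
u_1 = 0.451549: f = 0.119404, f' = 4.071098 → u_2 = 0.451549 - (0.119404)/(4.071098) = 0.422219

0.422219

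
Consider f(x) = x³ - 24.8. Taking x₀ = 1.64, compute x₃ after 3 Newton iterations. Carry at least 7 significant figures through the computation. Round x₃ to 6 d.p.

2.950061

Newton update: x ← x − f(x)/f'(x).
f'(x) = 3x²
x_0 = 1.640000: f = -20.389056, f' = 8.068800 → x_1 = 1.640000 - (-20.389056)/(8.068800) = 4.166901
x_1 = 4.166901: f = 47.550151, f' = 52.089183 → x_2 = 4.166901 - (47.550151)/(52.089183) = 3.254040
x_2 = 3.254040: f = 9.656311, f' = 31.766335 → x_3 = 3.254040 - (9.656311)/(31.766335) = 2.950061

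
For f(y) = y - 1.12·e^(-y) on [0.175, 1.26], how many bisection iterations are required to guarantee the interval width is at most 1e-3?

Initial width b − a = 1.26 − 0.175 = 1.085000.
After n steps the width is (b−a)/2^n; need (b−a)/2^n ≤ 1e-3.
So n ≥ log₂(1.085000/1e-3) = log₂(1085.0000) ≈ 10.0835.
Hence n = 11.

11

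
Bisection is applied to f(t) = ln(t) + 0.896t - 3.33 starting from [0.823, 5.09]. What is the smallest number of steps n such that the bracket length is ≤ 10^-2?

Initial width b − a = 5.09 − 0.823 = 4.267000.
After n steps the width is (b−a)/2^n; need (b−a)/2^n ≤ 10^-2.
So n ≥ log₂(4.267000/10^-2) = log₂(426.7000) ≈ 8.7371.
Hence n = 9.

9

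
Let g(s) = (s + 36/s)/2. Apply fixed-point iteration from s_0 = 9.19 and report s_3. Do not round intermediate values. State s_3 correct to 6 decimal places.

s_1 = g(9.190000) = 6.553651
s_2 = g(6.553651) = 6.023386
s_3 = g(6.023386) = 6.000045

6.000045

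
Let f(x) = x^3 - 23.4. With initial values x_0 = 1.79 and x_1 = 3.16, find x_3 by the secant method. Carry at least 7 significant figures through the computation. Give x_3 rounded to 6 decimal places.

f(x_0) = -17.664661, f(x_1) = 8.154496
x_2 = 3.160000 - (8.154496)·(3.160000 - 1.790000)/(8.154496 - (-17.664661)) = 2.727311; f(x_2) = -3.113641
x_3 = 2.727311 - (-3.113641)·(2.727311 - 3.160000)/(-3.113641 - (8.154496)) = 2.846873; f(x_3) = -0.326990

2.846873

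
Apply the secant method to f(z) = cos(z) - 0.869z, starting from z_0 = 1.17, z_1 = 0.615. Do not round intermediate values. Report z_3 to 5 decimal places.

f(z_0) = -0.626578, f(z_1) = 0.282338
z_2 = 0.615000 - (0.282338)·(0.615000 - 1.170000)/(0.282338 - (-0.626578)) = 0.787401; f(z_2) = 0.021438
z_3 = 0.787401 - (0.021438)·(0.787401 - 0.615000)/(0.021438 - (0.282338)) = 0.801567; f(z_3) = -0.000980

0.80157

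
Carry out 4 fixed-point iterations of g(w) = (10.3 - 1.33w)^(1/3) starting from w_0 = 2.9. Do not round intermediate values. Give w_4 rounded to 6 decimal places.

1.972823

w_1 = g(2.900000) = 1.860784
w_2 = g(1.860784) = 1.985322
w_3 = g(1.985322) = 1.971214
w_4 = g(1.971214) = 1.972823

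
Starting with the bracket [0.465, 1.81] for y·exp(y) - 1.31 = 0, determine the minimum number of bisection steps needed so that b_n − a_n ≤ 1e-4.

Initial width b − a = 1.81 − 0.465 = 1.345000.
After n steps the width is (b−a)/2^n; need (b−a)/2^n ≤ 1e-4.
So n ≥ log₂(1.345000/1e-4) = log₂(13450.0000) ≈ 13.7153.
Hence n = 14.

14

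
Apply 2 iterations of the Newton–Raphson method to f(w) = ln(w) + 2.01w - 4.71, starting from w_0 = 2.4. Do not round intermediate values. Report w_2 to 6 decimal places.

1.998744

f'(w) = 1/w + 2.01
w_0 = 2.400000: f = 0.989469, f' = 2.426667 → w_1 = 2.400000 - (0.989469)/(2.426667) = 1.992252
w_1 = 1.992252: f = -0.016308, f' = 2.511945 → w_2 = 1.992252 - (-0.016308)/(2.511945) = 1.998744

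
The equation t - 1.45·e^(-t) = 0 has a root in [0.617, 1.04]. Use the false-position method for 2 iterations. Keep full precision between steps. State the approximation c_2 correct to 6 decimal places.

f(0.617000) = -0.165363, f(1.040000) = 0.527491
step 1: c = 0.717957, f(c) = 0.010723 > 0 → new bracket [0.617000, 0.717957]
step 2: c = 0.711809, f(c) = 0.000214 > 0 → new bracket [0.617000, 0.711809]

0.711809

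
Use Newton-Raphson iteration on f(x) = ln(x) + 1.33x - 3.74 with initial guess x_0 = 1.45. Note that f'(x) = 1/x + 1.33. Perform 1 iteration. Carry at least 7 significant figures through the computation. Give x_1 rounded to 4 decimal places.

2.1630

x_0 = 1.450000: f = -1.439936, f' = 2.019655 → x_1 = 1.450000 - (-1.439936)/(2.019655) = 2.162962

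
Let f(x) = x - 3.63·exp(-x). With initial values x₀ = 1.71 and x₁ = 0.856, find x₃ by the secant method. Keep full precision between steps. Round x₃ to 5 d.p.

1.15316

Secant update: x_(k+1) = x_k − f(x_k)·(x_k − x_(k-1))/(f(x_k) − f(x_(k-1))).
f(x_0) = 1.053457, f(x_1) = -0.686235
x_2 = 0.856000 - (-0.686235)·(0.856000 - 1.710000)/(-0.686235 - (1.053457)) = 1.192867; f(x_2) = 0.091705
x_3 = 1.192867 - (0.091705)·(1.192867 - 0.856000)/(0.091705 - (-0.686235)) = 1.153156; f(x_3) = 0.007387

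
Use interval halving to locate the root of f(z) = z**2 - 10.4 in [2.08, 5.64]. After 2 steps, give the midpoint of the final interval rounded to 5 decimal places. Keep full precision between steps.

f(2.080000) = -6.073600, f(5.640000) = 21.409600 (opposite signs)
step 1: m = 3.860000, f(m) = 4.499600 > 0 → root in [2.080000, 3.860000]
step 2: m = 2.970000, f(m) = -1.579100 < 0 → root in [2.970000, 3.860000]
Midpoint of [2.970000, 3.860000] = 3.415000

3.41500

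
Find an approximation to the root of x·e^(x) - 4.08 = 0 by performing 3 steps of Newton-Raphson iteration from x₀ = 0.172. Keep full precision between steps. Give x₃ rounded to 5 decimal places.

1.69937

f'(x) = (x + 1)·e^(x)
x_0 = 0.172000: f = -3.875719, f' = 1.391958 → x_1 = 0.172000 - (-3.875719)/(1.391958) = 2.956364
x_1 = 2.956364: f = 52.764792, f' = 76.072731 → x_2 = 2.956364 - (52.764792)/(76.072731) = 2.262755
x_2 = 2.262755: f = 17.663991, f' = 31.353514 → x_3 = 2.262755 - (17.663991)/(31.353514) = 1.699373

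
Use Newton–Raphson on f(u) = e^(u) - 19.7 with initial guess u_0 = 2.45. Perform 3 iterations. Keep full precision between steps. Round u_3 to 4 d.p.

2.9807

f'(u) = e^(u)
u_0 = 2.450000: f = -8.111653, f' = 11.588347 → u_1 = 2.450000 - (-8.111653)/(11.588347) = 3.149984
u_1 = 3.149984: f = 3.635683, f' = 23.335683 → u_2 = 3.149984 - (3.635683)/(23.335683) = 2.994184
u_2 = 2.994184: f = 0.269066, f' = 19.969066 → u_3 = 2.994184 - (0.269066)/(19.969066) = 2.980710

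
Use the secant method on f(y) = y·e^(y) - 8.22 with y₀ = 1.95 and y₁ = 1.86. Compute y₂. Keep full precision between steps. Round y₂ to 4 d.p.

f(y_0) = 5.485941, f(y_1) = 3.728150
y_2 = 1.860000 - (3.728150)·(1.860000 - 1.950000)/(3.728150 - (5.485941)) = 1.669116; f(y_2) = 0.638794

1.6691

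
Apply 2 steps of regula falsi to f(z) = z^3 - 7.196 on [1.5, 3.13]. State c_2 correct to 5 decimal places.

False-position update: c = (a·f(b) − b·f(a))/(f(b) − f(a)); replace the endpoint whose sign matches f(c).
f(1.500000) = -3.821000, f(3.130000) = 23.468297
step 1: c = 1.728230, f(c) = -2.034161 < 0 → new bracket [1.728230, 3.130000]
step 2: c = 1.840040, f(c) = -0.966093 < 0 → new bracket [1.840040, 3.130000]

1.84004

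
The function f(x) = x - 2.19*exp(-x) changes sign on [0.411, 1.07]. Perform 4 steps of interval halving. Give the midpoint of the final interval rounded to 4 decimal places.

0.8847

f(0.411000) = -1.040941, f(1.070000) = 0.318811 (opposite signs)
step 1: m = 0.740500, f(m) = -0.303857 < 0 → root in [0.740500, 1.070000]
step 2: m = 0.905250, f(m) = 0.019525 > 0 → root in [0.740500, 0.905250]
step 3: m = 0.822875, f(m) = -0.138901 < 0 → root in [0.822875, 0.905250]
step 4: m = 0.864063, f(m) = -0.058905 < 0 → root in [0.864063, 0.905250]
Midpoint of [0.864063, 0.905250] = 0.884656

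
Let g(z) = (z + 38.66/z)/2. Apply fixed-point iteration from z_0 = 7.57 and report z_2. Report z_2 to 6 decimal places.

z_1 = g(7.570000) = 6.338501
z_2 = g(6.338501) = 6.218867

6.218867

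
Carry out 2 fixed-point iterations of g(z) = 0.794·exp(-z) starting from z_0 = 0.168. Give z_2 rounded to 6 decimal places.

z_1 = g(0.168000) = 0.671211
z_2 = g(0.671211) = 0.405805

0.405805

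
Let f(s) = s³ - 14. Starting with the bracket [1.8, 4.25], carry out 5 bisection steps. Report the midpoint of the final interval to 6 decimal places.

f(1.800000) = -8.168000, f(4.250000) = 62.765625 (opposite signs)
step 1: m = 3.025000, f(m) = 13.680641 > 0 → root in [1.800000, 3.025000]
step 2: m = 2.412500, f(m) = 0.041127 > 0 → root in [1.800000, 2.412500]
step 3: m = 2.106250, f(m) = -4.656066 < 0 → root in [2.106250, 2.412500]
step 4: m = 2.259375, f(m) = -2.466398 < 0 → root in [2.259375, 2.412500]
step 5: m = 2.335938, f(m) = -1.253714 < 0 → root in [2.335938, 2.412500]
Midpoint of [2.335938, 2.412500] = 2.374219

2.374219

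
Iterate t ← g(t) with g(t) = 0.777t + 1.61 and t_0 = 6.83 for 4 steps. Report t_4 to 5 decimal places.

7.07768

t_1 = g(6.830000) = 6.916910
t_2 = g(6.916910) = 6.984439
t_3 = g(6.984439) = 7.036909
t_4 = g(7.036909) = 7.077678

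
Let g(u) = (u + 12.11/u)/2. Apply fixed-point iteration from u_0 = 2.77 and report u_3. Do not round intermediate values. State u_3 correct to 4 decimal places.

3.4799

u_1 = g(2.770000) = 3.570921
u_2 = g(3.570921) = 3.481101
u_3 = g(3.481101) = 3.479943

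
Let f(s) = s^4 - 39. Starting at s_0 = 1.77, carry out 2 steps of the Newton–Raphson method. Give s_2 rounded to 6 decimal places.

Newton update: s ← s − f(s)/f'(s).
f'(s) = 4s^3
s_0 = 1.770000: f = -29.184938, f' = 22.180932 → s_1 = 1.770000 - (-29.184938)/(22.180932) = 3.085767
s_1 = 3.085767: f = 51.667680, f' = 117.530171 → s_2 = 3.085767 - (51.667680)/(117.530171) = 2.646155

2.646155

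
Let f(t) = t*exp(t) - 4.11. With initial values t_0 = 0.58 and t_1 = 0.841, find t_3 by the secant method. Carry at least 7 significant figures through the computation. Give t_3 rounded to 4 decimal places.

1.1499

f(t_0) = -3.074098, f(t_1) = -2.159986
t_2 = 0.841000 - (-2.159986)·(0.841000 - 0.580000)/(-2.159986 - (-3.074098)) = 1.457726; f(t_2) = 2.152654
t_3 = 1.457726 - (2.152654)·(1.457726 - 0.841000)/(2.152654 - (-2.159986)) = 1.149887; f(t_3) = -0.478843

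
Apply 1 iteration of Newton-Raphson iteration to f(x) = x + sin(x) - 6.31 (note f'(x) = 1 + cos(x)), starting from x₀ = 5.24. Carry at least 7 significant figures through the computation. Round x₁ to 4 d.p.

Newton update: x ← x − f(x)/f'(x).
x_0 = 5.240000: f = -1.934012, f' = 1.503471 → x_1 = 5.240000 - (-1.934012)/(1.503471) = 6.526365

6.5264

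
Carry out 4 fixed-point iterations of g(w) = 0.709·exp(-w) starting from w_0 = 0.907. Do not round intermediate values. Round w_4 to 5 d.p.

0.46759

w_1 = g(0.907000) = 0.286247
w_2 = g(0.286247) = 0.532514
w_3 = g(0.532514) = 0.416273
w_4 = g(0.416273) = 0.467586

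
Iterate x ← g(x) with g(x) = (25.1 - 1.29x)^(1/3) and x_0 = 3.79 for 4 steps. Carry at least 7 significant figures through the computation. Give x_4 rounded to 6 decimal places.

2.781188

x_1 = g(3.790000) = 2.723925
x_2 = g(2.723925) = 2.784357
x_3 = g(2.784357) = 2.781001
x_4 = g(2.781001) = 2.781188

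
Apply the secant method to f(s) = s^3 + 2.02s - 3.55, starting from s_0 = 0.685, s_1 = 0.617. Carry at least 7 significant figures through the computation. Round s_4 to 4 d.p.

1.0958

f(s_0) = -1.844881, f(s_1) = -2.068775
s_2 = 0.617000 - (-2.068775)·(0.617000 - 0.685000)/(-2.068775 - (-1.844881)) = 1.245318; f(s_2) = 0.896804
s_3 = 1.245318 - (0.896804)·(1.245318 - 0.617000)/(0.896804 - (-2.068775)) = 1.055312; f(s_3) = -0.242986
s_4 = 1.055312 - (-0.242986)·(1.055312 - 1.245318)/(-0.242986 - (0.896804)) = 1.095818; f(s_4) = -0.020568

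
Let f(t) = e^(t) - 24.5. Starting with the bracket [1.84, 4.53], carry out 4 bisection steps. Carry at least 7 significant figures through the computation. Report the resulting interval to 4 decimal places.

f(1.840000) = -18.203462, f(4.530000) = 68.258561 (opposite signs)
step 1: m = 3.185000, f(m) = -0.332712 < 0 → root in [3.185000, 4.530000]
step 2: m = 3.857500, f(m) = 22.846836 > 0 → root in [3.185000, 3.857500]
step 3: m = 3.521250, f(m) = 9.326685 > 0 → root in [3.185000, 3.521250]
step 4: m = 3.353125, f(m) = 4.091944 > 0 → root in [3.185000, 3.353125]

[3.1850, 3.3531]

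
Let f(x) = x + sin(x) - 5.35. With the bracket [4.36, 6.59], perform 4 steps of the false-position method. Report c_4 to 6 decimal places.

5.807717

f(4.360000) = -1.928551, f(6.590000) = 1.542024
step 1: c = 5.599181, f(c) = -0.382721 < 0 → new bracket [5.599181, 6.590000]
step 2: c = 5.796198, f(c) = -0.021768 < 0 → new bracket [5.796198, 6.590000]
step 3: c = 5.807248, f(c) = -0.000925 < 0 → new bracket [5.807248, 6.590000]
step 4: c = 5.807717, f(c) = -0.000039 < 0 → new bracket [5.807717, 6.590000]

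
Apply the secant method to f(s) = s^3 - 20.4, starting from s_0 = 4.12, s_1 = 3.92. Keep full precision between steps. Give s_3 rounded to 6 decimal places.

2.846624

Secant update: s_(k+1) = s_k − f(s_k)·(s_k − s_(k-1))/(f(s_k) − f(s_(k-1))).
f(s_0) = 49.534528, f(s_1) = 39.836288
s_2 = 3.920000 - (39.836288)·(3.920000 - 4.120000)/(39.836288 - (49.534528)) = 3.098484; f(s_2) = 9.347320
s_3 = 3.098484 - (9.347320)·(3.098484 - 3.920000)/(9.347320 - (39.836288)) = 2.846624; f(s_3) = 2.666946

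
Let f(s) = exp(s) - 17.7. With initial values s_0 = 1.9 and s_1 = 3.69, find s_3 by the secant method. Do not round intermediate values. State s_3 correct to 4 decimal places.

f(s_0) = -11.014106, f(s_1) = 22.344847
s_2 = 3.690000 - (22.344847)·(3.690000 - 1.900000)/(22.344847 - (-11.014106)) = 2.491003; f(s_2) = -5.626617
s_3 = 2.491003 - (-5.626617)·(2.491003 - 3.690000)/(-5.626617 - (22.344847)) = 2.732188; f(s_3) = -2.333525

2.7322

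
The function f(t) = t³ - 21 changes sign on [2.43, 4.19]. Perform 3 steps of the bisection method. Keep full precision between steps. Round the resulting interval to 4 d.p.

[2.6500, 2.8700]

f(2.430000) = -6.651093, f(4.190000) = 52.560059 (opposite signs)
step 1: m = 3.310000, f(m) = 15.264691 > 0 → root in [2.430000, 3.310000]
step 2: m = 2.870000, f(m) = 2.639903 > 0 → root in [2.430000, 2.870000]
step 3: m = 2.650000, f(m) = -2.390375 < 0 → root in [2.650000, 2.870000]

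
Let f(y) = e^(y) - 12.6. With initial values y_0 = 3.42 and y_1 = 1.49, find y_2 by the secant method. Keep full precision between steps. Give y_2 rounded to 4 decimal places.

2.0929

f(y_0) = 17.969415, f(y_1) = -8.162904
y_2 = 1.490000 - (-8.162904)·(1.490000 - 3.420000)/(-8.162904 - (17.969415)) = 2.092871; f(y_2) = -4.491843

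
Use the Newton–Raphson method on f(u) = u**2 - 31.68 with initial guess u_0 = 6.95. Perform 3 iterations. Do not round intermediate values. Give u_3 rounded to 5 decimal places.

f'(u) = 2u
u_0 = 6.950000: f = 16.622500, f' = 13.900000 → u_1 = 6.950000 - (16.622500)/(13.900000) = 5.754137
u_1 = 5.754137: f = 1.430089, f' = 11.508273 → u_2 = 5.754137 - (1.430089)/(11.508273) = 5.629871
u_2 = 5.629871: f = 0.015442, f' = 11.259741 → u_3 = 5.629871 - (0.015442)/(11.259741) = 5.628499

5.62850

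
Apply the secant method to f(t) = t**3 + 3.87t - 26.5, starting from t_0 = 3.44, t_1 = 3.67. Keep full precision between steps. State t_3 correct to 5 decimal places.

f(t_0) = 27.520384, f(t_1) = 37.133763
t_2 = 3.670000 - (37.133763)·(3.670000 - 3.440000)/(37.133763 - (27.520384)) = 2.781575; f(t_2) = 5.786187
t_3 = 2.781575 - (5.786187)·(2.781575 - 3.670000)/(5.786187 - (37.133763)) = 2.617588; f(t_3) = 1.565172

2.61759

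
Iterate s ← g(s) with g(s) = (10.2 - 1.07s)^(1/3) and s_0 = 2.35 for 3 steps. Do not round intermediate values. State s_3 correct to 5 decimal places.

2.00434

s_1 = g(2.350000) = 1.973441
s_2 = g(1.973441) = 2.007341
s_3 = g(2.007341) = 2.004336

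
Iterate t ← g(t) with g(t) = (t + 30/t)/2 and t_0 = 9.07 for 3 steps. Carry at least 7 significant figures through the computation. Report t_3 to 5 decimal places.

t_1 = g(9.070000) = 6.188804
t_2 = g(6.188804) = 5.518134
t_3 = g(5.518134) = 5.477377

5.47738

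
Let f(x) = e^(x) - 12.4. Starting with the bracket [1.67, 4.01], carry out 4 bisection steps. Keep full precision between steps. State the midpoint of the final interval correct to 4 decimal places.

2.4744

f(1.670000) = -7.087832, f(4.010000) = 42.746871 (opposite signs)
step 1: m = 2.840000, f(m) = 4.715766 > 0 → root in [1.670000, 2.840000]
step 2: m = 2.255000, f(m) = -2.864707 < 0 → root in [2.255000, 2.840000]
step 3: m = 2.547500, f(m) = 0.375126 > 0 → root in [2.255000, 2.547500]
step 4: m = 2.401250, f(m) = -1.363036 < 0 → root in [2.401250, 2.547500]
Midpoint of [2.401250, 2.547500] = 2.474375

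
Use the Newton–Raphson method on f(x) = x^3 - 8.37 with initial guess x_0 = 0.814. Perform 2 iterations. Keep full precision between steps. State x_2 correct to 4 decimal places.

3.2924

Newton update: x ← x − f(x)/f'(x).
f'(x) = 3x^2
x_0 = 0.814000: f = -7.830647, f' = 1.987788 → x_1 = 0.814000 - (-7.830647)/(1.987788) = 4.753377
x_1 = 4.753377: f = 99.030636, f' = 67.783786 → x_2 = 4.753377 - (99.030636)/(67.783786) = 3.292399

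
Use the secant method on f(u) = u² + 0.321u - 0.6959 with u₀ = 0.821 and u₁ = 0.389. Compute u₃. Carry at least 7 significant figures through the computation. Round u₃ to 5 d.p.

0.69466

f(u_0) = 0.241682, f(u_1) = -0.419710
u_2 = 0.389000 - (-0.419710)·(0.389000 - 0.821000)/(-0.419710 - (0.241682)) = 0.663141; f(u_2) = -0.043276
u_3 = 0.663141 - (-0.043276)·(0.663141 - 0.389000)/(-0.043276 - (-0.419710)) = 0.694657; f(u_3) = 0.009633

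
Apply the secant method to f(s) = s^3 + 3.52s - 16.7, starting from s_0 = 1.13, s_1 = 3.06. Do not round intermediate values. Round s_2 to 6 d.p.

1.770215

f(s_0) = -11.279503, f(s_1) = 22.723816
s_2 = 3.060000 - (22.723816)·(3.060000 - 1.130000)/(22.723816 - (-11.279503)) = 1.770215; f(s_2) = -4.921587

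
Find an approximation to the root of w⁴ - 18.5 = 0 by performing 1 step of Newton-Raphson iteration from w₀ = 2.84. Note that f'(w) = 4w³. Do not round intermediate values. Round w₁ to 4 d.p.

2.3319

Newton update: w ← w − f(w)/f'(w).
w_0 = 2.840000: f = 46.553903, f' = 91.625216 → w_1 = 2.840000 - (46.553903)/(91.625216) = 2.331909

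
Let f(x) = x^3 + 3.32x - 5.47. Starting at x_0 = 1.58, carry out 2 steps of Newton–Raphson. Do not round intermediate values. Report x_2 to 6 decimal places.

1.169972

f'(x) = 3x^2 + 3.32
x_0 = 1.580000: f = 3.719912, f' = 10.809200 → x_1 = 1.580000 - (3.719912)/(10.809200) = 1.235857
x_1 = 1.235857: f = 0.520621, f' = 7.902027 → x_2 = 1.235857 - (0.520621)/(7.902027) = 1.169972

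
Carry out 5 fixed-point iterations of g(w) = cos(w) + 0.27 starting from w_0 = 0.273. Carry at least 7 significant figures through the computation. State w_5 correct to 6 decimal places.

1.016193

w_1 = g(0.273000) = 1.232966
w_2 = g(1.232966) = 0.601440
w_3 = g(0.601440) = 1.094521
w_4 = g(1.094521) = 0.728472
w_5 = g(0.728472) = 1.016193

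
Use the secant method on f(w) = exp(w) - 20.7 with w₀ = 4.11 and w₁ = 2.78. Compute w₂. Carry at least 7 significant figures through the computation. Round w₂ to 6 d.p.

2.915914

f(w_0) = 40.246718, f(w_1) = -4.580979
w_2 = 2.780000 - (-4.580979)·(2.780000 - 4.110000)/(-4.580979 - (40.246718)) = 2.915914; f(w_2) = -2.234322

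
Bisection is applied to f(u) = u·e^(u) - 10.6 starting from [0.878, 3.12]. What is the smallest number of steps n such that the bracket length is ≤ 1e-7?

25

Initial width b − a = 3.12 − 0.878 = 2.242000.
After n steps the width is (b−a)/2^n; need (b−a)/2^n ≤ 1e-7.
So n ≥ log₂(2.242000/1e-7) = log₂(22420000.0000) ≈ 24.4183.
Hence n = 25.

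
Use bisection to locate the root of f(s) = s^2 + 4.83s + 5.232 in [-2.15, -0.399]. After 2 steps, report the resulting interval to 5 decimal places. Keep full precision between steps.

[-1.71225, -1.27450]

f(-2.150000) = -0.530000, f(-0.399000) = 3.464031 (opposite signs)
step 1: m = -1.274500, f(m) = 0.700515 > 0 → root in [-2.150000, -1.274500]
step 2: m = -1.712250, f(m) = -0.106367 < 0 → root in [-1.712250, -1.274500]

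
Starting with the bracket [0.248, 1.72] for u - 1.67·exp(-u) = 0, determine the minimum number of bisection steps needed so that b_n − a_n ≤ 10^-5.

18

Initial width b − a = 1.72 − 0.248 = 1.472000.
After n steps the width is (b−a)/2^n; need (b−a)/2^n ≤ 10^-5.
So n ≥ log₂(1.472000/10^-5) = log₂(147200.0000) ≈ 17.1674.
Hence n = 18.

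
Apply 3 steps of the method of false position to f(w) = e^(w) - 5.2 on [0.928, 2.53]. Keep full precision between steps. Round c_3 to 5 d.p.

1.60491

f(0.928000) = -2.670555, f(2.530000) = 7.353506
step 1: c = 1.354796, f(c) = -1.324030 < 0 → new bracket [1.354796, 2.530000]
step 2: c = 1.534110, f(c) = -0.562803 < 0 → new bracket [1.534110, 2.530000]
step 3: c = 1.604912, f(c) = -0.222578 < 0 → new bracket [1.604912, 2.530000]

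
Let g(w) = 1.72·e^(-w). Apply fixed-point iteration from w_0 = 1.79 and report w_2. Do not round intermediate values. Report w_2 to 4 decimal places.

1.2907

w_1 = g(1.790000) = 0.287171
w_2 = g(0.287171) = 1.290659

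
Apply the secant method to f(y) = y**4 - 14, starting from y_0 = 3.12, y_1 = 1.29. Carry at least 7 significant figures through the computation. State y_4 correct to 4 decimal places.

f(y_0) = 80.758543, f(y_1) = -11.230771
y_2 = 1.290000 - (-11.230771)·(1.290000 - 3.120000)/(-11.230771 - (80.758543)) = 1.513421; f(y_2) = -8.753875
y_3 = 1.513421 - (-8.753875)·(1.513421 - 1.290000)/(-8.753875 - (-11.230771)) = 2.303037; f(y_3) = 14.132176
y_4 = 2.303037 - (14.132176)·(2.303037 - 1.513421)/(14.132176 - (-8.753875)) = 1.815447; f(y_4) = -3.137378

1.8154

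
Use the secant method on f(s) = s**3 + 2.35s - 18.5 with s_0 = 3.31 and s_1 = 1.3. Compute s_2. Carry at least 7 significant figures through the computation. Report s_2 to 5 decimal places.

1.98646

f(s_0) = 25.543191, f(s_1) = -13.248000
s_2 = 1.300000 - (-13.248000)·(1.300000 - 3.310000)/(-13.248000 - (25.543191)) = 1.986457; f(s_2) = -5.993246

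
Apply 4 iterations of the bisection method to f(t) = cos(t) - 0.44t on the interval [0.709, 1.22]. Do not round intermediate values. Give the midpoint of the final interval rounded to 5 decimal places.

f(0.709000) = 0.447053, f(1.220000) = -0.193154 (opposite signs)
step 1: m = 0.964500, f(m) = 0.145448 > 0 → root in [0.964500, 1.220000]
step 2: m = 1.092250, f(m) = -0.020101 < 0 → root in [0.964500, 1.092250]
step 3: m = 1.028375, f(m) = 0.063726 > 0 → root in [1.028375, 1.092250]
step 4: m = 1.060312, f(m) = 0.022062 > 0 → root in [1.060312, 1.092250]
Midpoint of [1.060312, 1.092250] = 1.076281

1.07628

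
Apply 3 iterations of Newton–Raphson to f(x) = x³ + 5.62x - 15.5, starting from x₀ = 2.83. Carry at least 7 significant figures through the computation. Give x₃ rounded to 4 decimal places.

1.7707

f'(x) = 3x² + 5.62
x_0 = 2.830000: f = 23.069787, f' = 29.646700 → x_1 = 2.830000 - (23.069787)/(29.646700) = 2.051843
x_1 = 2.051843: f = 4.669739, f' = 18.250179 → x_2 = 2.051843 - (4.669739)/(18.250179) = 1.795969
x_2 = 1.795969: f = 0.386258, f' = 15.296518 → x_3 = 1.795969 - (0.386258)/(15.296518) = 1.770718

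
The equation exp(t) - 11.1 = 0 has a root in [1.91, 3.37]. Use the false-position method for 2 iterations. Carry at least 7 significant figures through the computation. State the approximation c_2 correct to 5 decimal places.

2.31863

False-position update: c = (a·f(b) − b·f(a))/(f(b) − f(a)); replace the endpoint whose sign matches f(c).
f(1.910000) = -4.346911, f(3.370000) = 17.978527
step 1: c = 2.194272, f(c) = -2.126537 < 0 → new bracket [2.194272, 3.370000]
step 2: c = 2.318630, f(c) = -0.938258 < 0 → new bracket [2.318630, 3.370000]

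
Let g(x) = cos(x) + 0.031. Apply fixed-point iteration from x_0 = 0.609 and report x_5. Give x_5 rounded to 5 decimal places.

0.77875

x_1 = g(0.609000) = 0.851220
x_2 = g(0.851220) = 0.690066
x_3 = g(0.690066) = 0.802204
x_4 = g(0.802204) = 0.726124
x_5 = g(0.726124) = 0.778754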